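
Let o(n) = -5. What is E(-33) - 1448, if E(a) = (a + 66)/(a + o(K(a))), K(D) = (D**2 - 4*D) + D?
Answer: -55057/38 ≈ -1448.9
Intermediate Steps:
K(D) = D**2 - 3*D
E(a) = (66 + a)/(-5 + a) (E(a) = (a + 66)/(a - 5) = (66 + a)/(-5 + a))
E(-33) - 1448 = (66 - 33)/(-5 - 33) - 1448 = 33/(-38) - 1448 = -1/38*33 - 1448 = -33/38 - 1448 = -55057/38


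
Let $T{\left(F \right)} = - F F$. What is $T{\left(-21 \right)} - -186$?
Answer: $-255$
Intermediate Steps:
$T{\left(F \right)} = - F^{2}$
$T{\left(-21 \right)} - -186 = - \left(-21\right)^{2} - -186 = \left(-1\right) 441 + 186 = -441 + 186 = -255$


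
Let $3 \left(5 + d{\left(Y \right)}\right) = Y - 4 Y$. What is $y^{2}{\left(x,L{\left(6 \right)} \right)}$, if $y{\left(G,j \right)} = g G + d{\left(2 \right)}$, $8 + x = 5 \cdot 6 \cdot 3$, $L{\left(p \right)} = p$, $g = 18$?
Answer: $2157961$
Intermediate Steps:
$d{\left(Y \right)} = -5 - Y$ ($d{\left(Y \right)} = -5 + \frac{Y - 4 Y}{3} = -5 + \frac{\left(-3\right) Y}{3} = -5 - Y$)
$x = 82$ ($x = -8 + 5 \cdot 6 \cdot 3 = -8 + 30 \cdot 3 = -8 + 90 = 82$)
$y{\left(G,j \right)} = -7 + 18 G$ ($y{\left(G,j \right)} = 18 G - 7 = -7 + 18 G$)
$y^{2}{\left(x,L{\left(6 \right)} \right)} = \left(-7 + 18 \cdot 82\right)^{2} = \left(-7 + 1476\right)^{2} = 1469^{2} = 2157961$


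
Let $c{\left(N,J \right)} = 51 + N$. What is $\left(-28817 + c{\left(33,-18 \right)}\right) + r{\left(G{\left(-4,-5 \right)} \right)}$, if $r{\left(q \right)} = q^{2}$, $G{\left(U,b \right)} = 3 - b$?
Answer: $-28669$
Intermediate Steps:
$\left(-28817 + c{\left(33,-18 \right)}\right) + r{\left(G{\left(-4,-5 \right)} \right)} = \left(-28817 + \left(51 + 33\right)\right) + \left(3 - -5\right)^{2} = \left(-28817 + 84\right) + \left(3 + 5\right)^{2} = -28733 + 8^{2} = -28733 + 64 = -28669$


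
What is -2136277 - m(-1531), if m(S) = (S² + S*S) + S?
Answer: -6822668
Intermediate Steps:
m(S) = S + 2*S² (m(S) = (S² + S²) + S = 2*S² + S = S + 2*S²)
-2136277 - m(-1531) = -2136277 - (-1531)*(1 + 2*(-1531)) = -2136277 - (-1531)*(1 - 3062) = -2136277 - (-1531)*(-3061) = -2136277 - 1*4686391 = -2136277 - 4686391 = -6822668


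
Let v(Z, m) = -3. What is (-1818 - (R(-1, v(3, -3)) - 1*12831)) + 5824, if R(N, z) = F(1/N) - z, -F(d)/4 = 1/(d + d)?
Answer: 16832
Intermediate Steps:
F(d) = -2/d (F(d) = -4/(d + d) = -4*1/(2*d) = -2/d)
R(N, z) = -z - 2*N (R(N, z) = -2*N - z = -z - 2*N)
(-1818 - (R(-1, v(3, -3)) - 1*12831)) + 5824 = (-1818 - ((-1*(-3) - 2*(-1)) - 1*12831)) + 5824 = (-1818 - ((3 + 2) - 12831)) + 5824 = (-1818 - (5 - 12831)) + 5824 = (-1818 - 1*(-12826)) + 5824 = (-1818 + 12826) + 5824 = 11008 + 5824 = 16832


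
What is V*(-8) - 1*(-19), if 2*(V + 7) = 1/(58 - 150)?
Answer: 1726/23 ≈ 75.043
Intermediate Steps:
V = -1289/184 (V = -7 + 1/(2*(58 - 150)) = -7 + (½)/(-92) = -7 + (½)*(-1/92) = -7 - 1/184 = -1289/184 ≈ -7.0054)
V*(-8) - 1*(-19) = -1289/184*(-8) - 1*(-19) = 1289/23 + 19 = 1726/23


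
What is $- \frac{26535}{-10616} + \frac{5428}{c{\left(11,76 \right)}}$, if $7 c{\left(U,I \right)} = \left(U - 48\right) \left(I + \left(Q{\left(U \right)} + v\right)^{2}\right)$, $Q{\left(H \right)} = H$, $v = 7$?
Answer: $- \frac{665471}{9819800} \approx -0.067768$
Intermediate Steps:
$c{\left(U,I \right)} = \frac{\left(-48 + U\right) \left(I + \left(7 + U\right)^{2}\right)}{7}$ ($c{\left(U,I \right)} = \frac{\left(U - 48\right) \left(I + \left(U + 7\right)^{2}\right)}{7} = \frac{\left(-48 + U\right) \left(I + \left(7 + U\right)^{2}\right)}{7}$)
$- \frac{26535}{-10616} + \frac{5428}{c{\left(11,76 \right)}} = - \frac{26535}{-10616} + \frac{5428}{\left(- \frac{48}{7}\right) 76 - \frac{48 \left(7 + 11\right)^{2}}{7} + \frac{1}{7} \cdot 76 \cdot 11 + \frac{1}{7} \cdot 11 \left(7 + 11\right)^{2}} = \left(-26535\right) \left(- \frac{1}{10616}\right) + \frac{5428}{- \frac{3648}{7} - \frac{48 \cdot 18^{2}}{7} + \frac{836}{7} + \frac{1}{7} \cdot 11 \cdot 18^{2}} = \frac{26535}{10616} + \frac{5428}{- \frac{3648}{7} - \frac{15552}{7} + \frac{836}{7} + \frac{1}{7} \cdot 11 \cdot 324} = \frac{26535}{10616} + \frac{5428}{- \frac{3648}{7} - \frac{15552}{7} + \frac{836}{7} + \frac{3564}{7}} = \frac{26535}{10616} + \frac{5428}{- \frac{14800}{7}} = \frac{26535}{10616} + 5428 \left(- \frac{7}{14800}\right) = \frac{26535}{10616} - \frac{9499}{3700} = - \frac{665471}{9819800}$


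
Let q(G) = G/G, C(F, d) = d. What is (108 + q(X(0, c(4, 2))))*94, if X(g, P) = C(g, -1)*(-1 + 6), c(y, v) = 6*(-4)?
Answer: 10246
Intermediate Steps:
c(y, v) = -24
X(g, P) = -5 (X(g, P) = -(-1 + 6) = -1*5 = -5)
q(G) = 1
(108 + q(X(0, c(4, 2))))*94 = (108 + 1)*94 = 109*94 = 10246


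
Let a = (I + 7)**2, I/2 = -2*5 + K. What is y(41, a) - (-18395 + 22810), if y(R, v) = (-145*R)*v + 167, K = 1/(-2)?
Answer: -1169468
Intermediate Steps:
K = -1/2 ≈ -0.50000
I = -21 (I = 2*(-2*5 - 1/2) = 2*(-10 - 1/2) = 2*(-21/2) = -21)
a = 196 (a = (-21 + 7)**2 = (-14)**2 = 196)
y(R, v) = 167 - 145*R*v (y(R, v) = -145*R*v + 167 = 167 - 145*R*v)
y(41, a) - (-18395 + 22810) = (167 - 145*41*196) - (-18395 + 22810) = (167 - 1165220) - 1*4415 = -1165053 - 4415 = -1169468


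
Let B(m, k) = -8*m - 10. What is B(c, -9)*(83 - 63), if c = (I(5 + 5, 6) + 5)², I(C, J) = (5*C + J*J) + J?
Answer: -1505640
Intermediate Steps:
I(C, J) = J + J² + 5*C (I(C, J) = (5*C + J²) + J = (J² + 5*C) + J = J + J² + 5*C)
c = 9409 (c = ((6 + 6² + 5*(5 + 5)) + 5)² = ((6 + 36 + 5*10) + 5)² = ((6 + 36 + 50) + 5)² = (92 + 5)² = 97² = 9409)
B(m, k) = -10 - 8*m
B(c, -9)*(83 - 63) = (-10 - 8*9409)*(83 - 63) = (-10 - 75272)*20 = -75282*20 = -1505640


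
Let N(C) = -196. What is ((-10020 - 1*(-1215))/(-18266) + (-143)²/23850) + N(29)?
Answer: -21200680729/108911025 ≈ -194.66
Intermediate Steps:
((-10020 - 1*(-1215))/(-18266) + (-143)²/23850) + N(29) = ((-10020 - 1*(-1215))/(-18266) + (-143)²/23850) - 196 = ((-10020 + 1215)*(-1/18266) + 20449*(1/23850)) - 196 = (-8805*(-1/18266) + 20449/23850) - 196 = (8805/18266 + 20449/23850) - 196 = 145880171/108911025 - 196 = -21200680729/108911025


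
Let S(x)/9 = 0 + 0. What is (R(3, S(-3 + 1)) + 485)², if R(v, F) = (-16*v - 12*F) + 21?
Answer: 209764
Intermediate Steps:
S(x) = 0 (S(x) = 9*(0 + 0) = 9*0 = 0)
R(v, F) = 21 - 16*v - 12*F
(R(3, S(-3 + 1)) + 485)² = ((21 - 16*3 - 12*0) + 485)² = ((21 - 48 + 0) + 485)² = (-27 + 485)² = 458² = 209764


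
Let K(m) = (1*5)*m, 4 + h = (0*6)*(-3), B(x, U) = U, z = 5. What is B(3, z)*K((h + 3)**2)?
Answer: 25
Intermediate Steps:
h = -4 (h = -4 + (0*6)*(-3) = -4 + 0*(-3) = -4 + 0 = -4)
K(m) = 5*m
B(3, z)*K((h + 3)**2) = 5*(5*(-4 + 3)**2) = 5*(5*(-1)**2) = 5*(5*1) = 5*5 = 25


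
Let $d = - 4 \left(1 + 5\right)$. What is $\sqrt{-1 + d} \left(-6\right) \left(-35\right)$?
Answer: $1050 i \approx 1050.0 i$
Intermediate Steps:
$d = -24$ ($d = - 4 \cdot 6 = \left(-1\right) 24 = -24$)
$\sqrt{-1 + d} \left(-6\right) \left(-35\right) = \sqrt{-1 - 24} \left(-6\right) \left(-35\right) = \sqrt{-25} \left(-6\right) \left(-35\right) = 5 i \left(-6\right) \left(-35\right) = - 30 i \left(-35\right) = 1050 i$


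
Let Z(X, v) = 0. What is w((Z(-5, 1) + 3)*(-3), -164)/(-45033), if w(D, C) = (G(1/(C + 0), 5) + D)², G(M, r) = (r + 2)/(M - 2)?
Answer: -344569/99477897 ≈ -0.0034638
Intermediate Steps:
G(M, r) = (2 + r)/(-2 + M)
w(D, C) = (D + 7/(-2 + 1/C))² (w(D, C) = ((2 + 5)/(-2 + 1/(C + 0)) + D)² = (7/(-2 + 1/C) + D)² = (D + 7/(-2 + 1/C))²)
w((Z(-5, 1) + 3)*(-3), -164)/(-45033) = ((-7*(-164) + ((0 + 3)*(-3))*(-1 + 2*(-164)))²/(-1 + 2*(-164))²)/(-45033) = ((1148 + (3*(-3))*(-1 - 328))²/(-1 - 328)²)*(-1/45033) = ((1148 - 9*(-329))²/(-329)²)*(-1/45033) = ((1148 + 2961)²/108241)*(-1/45033) = ((1/108241)*4109²)*(-1/45033) = ((1/108241)*16883881)*(-1/45033) = (344569/2209)*(-1/45033) = -344569/99477897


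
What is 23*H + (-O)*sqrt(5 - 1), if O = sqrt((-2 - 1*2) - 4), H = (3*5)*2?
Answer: 690 - 4*I*sqrt(2) ≈ 690.0 - 5.6569*I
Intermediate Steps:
H = 30 (H = 15*2 = 30)
O = 2*I*sqrt(2) (O = sqrt((-2 - 2) - 4) = sqrt(-4 - 4) = sqrt(-8) = 2*I*sqrt(2) ≈ 2.8284*I)
23*H + (-O)*sqrt(5 - 1) = 23*30 + (-2*I*sqrt(2))*sqrt(5 - 1) = 690 + (-2*I*sqrt(2))*sqrt(4) = 690 - 2*I*sqrt(2)*2 = 690 - 4*I*sqrt(2)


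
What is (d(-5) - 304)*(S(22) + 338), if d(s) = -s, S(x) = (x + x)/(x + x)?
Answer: -101361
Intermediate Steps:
S(x) = 1 (S(x) = (2*x)/((2*x)) = (2*x)*(1/(2*x)) = 1)
(d(-5) - 304)*(S(22) + 338) = (-1*(-5) - 304)*(1 + 338) = (5 - 304)*339 = -299*339 = -101361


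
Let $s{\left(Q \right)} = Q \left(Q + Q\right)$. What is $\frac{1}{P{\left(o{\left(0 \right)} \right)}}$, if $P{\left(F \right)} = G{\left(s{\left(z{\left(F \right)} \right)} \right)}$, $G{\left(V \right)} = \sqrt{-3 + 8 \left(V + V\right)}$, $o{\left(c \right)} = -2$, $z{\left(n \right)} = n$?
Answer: $\frac{\sqrt{5}}{25} \approx 0.089443$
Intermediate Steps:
$s{\left(Q \right)} = 2 Q^{2}$ ($s{\left(Q \right)} = Q 2 Q = 2 Q^{2}$)
$G{\left(V \right)} = \sqrt{-3 + 16 V}$ ($G{\left(V \right)} = \sqrt{-3 + 8 \cdot 2 V} = \sqrt{-3 + 16 V}$)
$P{\left(F \right)} = \sqrt{-3 + 32 F^{2}}$ ($P{\left(F \right)} = \sqrt{-3 + 16 \cdot 2 F^{2}} = \sqrt{-3 + 32 F^{2}}$)
$\frac{1}{P{\left(o{\left(0 \right)} \right)}} = \frac{1}{\sqrt{-3 + 32 \left(-2\right)^{2}}} = \frac{1}{\sqrt{-3 + 32 \cdot 4}} = \frac{1}{\sqrt{-3 + 128}} = \frac{1}{\sqrt{125}} = \frac{1}{5 \sqrt{5}} = \frac{\sqrt{5}}{25}$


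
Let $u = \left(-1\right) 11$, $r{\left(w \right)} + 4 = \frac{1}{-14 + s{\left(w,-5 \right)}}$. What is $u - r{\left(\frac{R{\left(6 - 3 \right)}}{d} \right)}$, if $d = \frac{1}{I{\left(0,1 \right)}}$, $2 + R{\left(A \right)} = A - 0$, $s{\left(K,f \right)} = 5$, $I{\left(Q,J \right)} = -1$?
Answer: $- \frac{62}{9} \approx -6.8889$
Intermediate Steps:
$R{\left(A \right)} = -2 + A$ ($R{\left(A \right)} = -2 + \left(A - 0\right) = -2 + \left(A + 0\right) = -2 + A$)
$d = -1$ ($d = \frac{1}{-1} = -1$)
$r{\left(w \right)} = - \frac{37}{9}$ ($r{\left(w \right)} = -4 + \frac{1}{-14 + 5} = -4 + \frac{1}{-9} = -4 - \frac{1}{9} = - \frac{37}{9}$)
$u = -11$
$u - r{\left(\frac{R{\left(6 - 3 \right)}}{d} \right)} = -11 - - \frac{37}{9} = -11 + \frac{37}{9} = - \frac{62}{9}$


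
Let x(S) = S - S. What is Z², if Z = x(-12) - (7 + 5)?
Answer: 144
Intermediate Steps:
x(S) = 0
Z = -12 (Z = 0 - (7 + 5) = 0 - 1*12 = 0 - 12 = -12)
Z² = (-12)² = 144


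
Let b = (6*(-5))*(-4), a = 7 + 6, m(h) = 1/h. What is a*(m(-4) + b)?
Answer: 6227/4 ≈ 1556.8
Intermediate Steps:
a = 13
b = 120 (b = -30*(-4) = 120)
a*(m(-4) + b) = 13*(1/(-4) + 120) = 13*(-1/4 + 120) = 13*(479/4) = 6227/4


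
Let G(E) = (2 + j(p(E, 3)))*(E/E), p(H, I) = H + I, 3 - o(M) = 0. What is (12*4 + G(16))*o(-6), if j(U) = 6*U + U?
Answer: 549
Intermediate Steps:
o(M) = 3 (o(M) = 3 - 1*0 = 3 + 0 = 3)
j(U) = 7*U
G(E) = 23 + 7*E (G(E) = (2 + 7*(E + 3))*(E/E) = (2 + 7*(3 + E))*1 = (2 + (21 + 7*E))*1 = (23 + 7*E)*1 = 23 + 7*E)
(12*4 + G(16))*o(-6) = (12*4 + (23 + 7*16))*3 = (48 + (23 + 112))*3 = (48 + 135)*3 = 183*3 = 549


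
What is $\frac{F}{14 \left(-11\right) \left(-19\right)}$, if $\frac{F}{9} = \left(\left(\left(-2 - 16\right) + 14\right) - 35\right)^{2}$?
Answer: $\frac{13689}{2926} \approx 4.6784$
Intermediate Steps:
$F = 13689$ ($F = 9 \left(\left(\left(-2 - 16\right) + 14\right) - 35\right)^{2} = 9 \left(\left(-18 + 14\right) - 35\right)^{2} = 9 \left(-4 - 35\right)^{2} = 9 \left(-39\right)^{2} = 9 \cdot 1521 = 13689$)
$\frac{F}{14 \left(-11\right) \left(-19\right)} = \frac{13689}{14 \left(-11\right) \left(-19\right)} = \frac{13689}{\left(-154\right) \left(-19\right)} = \frac{13689}{2926}$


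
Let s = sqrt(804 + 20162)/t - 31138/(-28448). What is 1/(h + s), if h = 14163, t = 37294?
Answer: 996437919578443415696/14113640914575744984880145 - 1886350807936*sqrt(20966)/14113640914575744984880145 ≈ 7.0601e-5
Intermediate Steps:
s = 15569/14224 + sqrt(20966)/37294 (s = sqrt(804 + 20162)/37294 - 31138/(-28448) = sqrt(20966)*(1/37294) - 31138*(-1/28448) = sqrt(20966)/37294 + 15569/14224 = 15569/14224 + sqrt(20966)/37294 ≈ 1.0984)
1/(h + s) = 1/(14163 + (15569/14224 + sqrt(20966)/37294)) = 1/(201470081/14224 + sqrt(20966)/37294)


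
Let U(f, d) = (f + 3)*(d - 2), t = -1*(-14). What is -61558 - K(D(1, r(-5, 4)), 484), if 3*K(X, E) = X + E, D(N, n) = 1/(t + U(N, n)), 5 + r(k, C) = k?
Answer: -2098457/34 ≈ -61719.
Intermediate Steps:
r(k, C) = -5 + k
t = 14
U(f, d) = (-2 + d)*(3 + f) (U(f, d) = (3 + f)*(-2 + d) = (-2 + d)*(3 + f))
D(N, n) = 1/(8 - 2*N + 3*n + N*n) (D(N, n) = 1/(14 + (-6 - 2*N + 3*n + n*N)) = 1/(14 + (-6 - 2*N + 3*n + N*n)) = 1/(8 - 2*N + 3*n + N*n))
K(X, E) = E/3 + X/3 (K(X, E) = (X + E)/3 = (E + X)/3 = E/3 + X/3)
-61558 - K(D(1, r(-5, 4)), 484) = -61558 - ((⅓)*484 + 1/(3*(8 - 2*1 + 3*(-5 - 5) + 1*(-5 - 5)))) = -61558 - (484/3 + 1/(3*(8 - 2 + 3*(-10) + 1*(-10)))) = -61558 - (484/3 + 1/(3*(8 - 2 - 30 - 10))) = -61558 - (484/3 + (⅓)/(-34)) = -61558 - (484/3 + (⅓)*(-1/34)) = -61558 - (484/3 - 1/102) = -61558 - 1*5485/34 = -61558 - 5485/34 = -2098457/34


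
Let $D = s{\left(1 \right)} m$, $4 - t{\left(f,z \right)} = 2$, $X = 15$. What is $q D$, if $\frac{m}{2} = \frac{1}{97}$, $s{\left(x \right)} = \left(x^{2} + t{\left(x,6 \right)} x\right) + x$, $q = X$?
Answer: $\frac{120}{97} \approx 1.2371$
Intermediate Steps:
$t{\left(f,z \right)} = 2$ ($t{\left(f,z \right)} = 4 - 2 = 2$)
$q = 15$
$s{\left(x \right)} = x^{2} + 3 x$ ($s{\left(x \right)} = \left(x^{2} + 2 x\right) + x = x^{2} + 3 x$)
$m = \frac{2}{97} \approx 0.020619$
$D = \frac{8}{97}$ ($D = 1 \left(3 + 1\right) \frac{2}{97} = 1 \cdot 4 \cdot \frac{2}{97} = 4 \cdot \frac{2}{97} = \frac{8}{97} \approx 0.082474$)
$q D = 15 \cdot \frac{8}{97} = \frac{120}{97}$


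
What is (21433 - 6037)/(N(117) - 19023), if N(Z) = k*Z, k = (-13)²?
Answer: 2566/125 ≈ 20.528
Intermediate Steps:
k = 169
N(Z) = 169*Z
(21433 - 6037)/(N(117) - 19023) = (21433 - 6037)/(169*117 - 19023) = 15396/(19773 - 19023) = 15396/750 = 15396*(1/750) = 2566/125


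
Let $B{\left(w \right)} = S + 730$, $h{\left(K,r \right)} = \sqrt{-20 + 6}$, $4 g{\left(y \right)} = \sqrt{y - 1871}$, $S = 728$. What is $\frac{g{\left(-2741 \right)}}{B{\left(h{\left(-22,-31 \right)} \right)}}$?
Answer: $\frac{i \sqrt{1153}}{2916} \approx 0.011645 i$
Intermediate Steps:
$g{\left(y \right)} = \frac{\sqrt{-1871 + y}}{4}$ ($g{\left(y \right)} = \frac{\sqrt{y - 1871}}{4} = \frac{\sqrt{-1871 + y}}{4}$)
$h{\left(K,r \right)} = i \sqrt{14}$ ($h{\left(K,r \right)} = \sqrt{-14} = i \sqrt{14}$)
$B{\left(w \right)} = 1458$ ($B{\left(w \right)} = 728 + 730 = 1458$)
$\frac{g{\left(-2741 \right)}}{B{\left(h{\left(-22,-31 \right)} \right)}} = \frac{\frac{1}{4} \sqrt{-1871 - 2741}}{1458} = \frac{\sqrt{-4612}}{4} \cdot \frac{1}{1458} = \frac{2 i \sqrt{1153}}{4} \cdot \frac{1}{1458} = \frac{i \sqrt{1153}}{2} \cdot \frac{1}{1458} = \frac{i \sqrt{1153}}{2916}$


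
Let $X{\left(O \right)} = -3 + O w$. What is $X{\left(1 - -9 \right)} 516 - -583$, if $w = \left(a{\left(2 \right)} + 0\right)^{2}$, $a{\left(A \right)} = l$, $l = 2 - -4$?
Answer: $184795$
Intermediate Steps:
$l = 6$ ($l = 2 + 4 = 6$)
$a{\left(A \right)} = 6$
$w = 36$ ($w = \left(6 + 0\right)^{2} = 6^{2} = 36$)
$X{\left(O \right)} = -3 + 36 O$ ($X{\left(O \right)} = -3 + O 36 = -3 + 36 O$)
$X{\left(1 - -9 \right)} 516 - -583 = \left(-3 + 36 \left(1 - -9\right)\right) 516 - -583 = \left(-3 + 36 \left(1 + 9\right)\right) 516 + 583 = \left(-3 + 36 \cdot 10\right) 516 + 583 = \left(-3 + 360\right) 516 + 583 = 357 \cdot 516 + 583 = 184212 + 583 = 184795$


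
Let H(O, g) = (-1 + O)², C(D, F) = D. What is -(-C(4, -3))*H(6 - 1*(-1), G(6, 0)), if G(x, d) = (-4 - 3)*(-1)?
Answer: 144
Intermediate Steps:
G(x, d) = 7 (G(x, d) = -7*(-1) = 7)
-(-C(4, -3))*H(6 - 1*(-1), G(6, 0)) = -(-1*4)*(-1 + (6 - 1*(-1)))² = -(-4)*(-1 + (6 + 1))² = -(-4)*(-1 + 7)² = -(-4)*6² = -(-4)*36 = -1*(-144) = 144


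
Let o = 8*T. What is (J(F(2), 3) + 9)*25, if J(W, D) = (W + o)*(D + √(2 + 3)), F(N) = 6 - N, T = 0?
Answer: 525 + 100*√5 ≈ 748.61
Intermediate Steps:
o = 0 (o = 8*0 = 0)
J(W, D) = W*(D + √5) (J(W, D) = (W + 0)*(D + √(2 + 3)) = W*(D + √5))
(J(F(2), 3) + 9)*25 = ((6 - 1*2)*(3 + √5) + 9)*25 = ((6 - 2)*(3 + √5) + 9)*25 = (4*(3 + √5) + 9)*25 = ((12 + 4*√5) + 9)*25 = (21 + 4*√5)*25 = 525 + 100*√5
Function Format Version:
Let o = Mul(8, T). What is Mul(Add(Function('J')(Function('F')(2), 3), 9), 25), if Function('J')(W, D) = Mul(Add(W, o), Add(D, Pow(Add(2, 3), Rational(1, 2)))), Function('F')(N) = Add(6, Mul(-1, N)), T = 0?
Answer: Add(525, Mul(100, Pow(5, Rational(1, 2)))) ≈ 748.61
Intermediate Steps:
o = 0 (o = Mul(8, 0) = 0)
Function('J')(W, D) = Mul(W, Add(D, Pow(5, Rational(1, 2)))) (Function('J')(W, D) = Mul(Add(W, 0), Add(D, Pow(Add(2, 3), Rational(1, 2)))) = Mul(W, Add(D, Pow(5, Rational(1, 2)))))
Mul(Add(Function('J')(Function('F')(2), 3), 9), 25) = Mul(Add(Mul(Add(6, Mul(-1, 2)), Add(3, Pow(5, Rational(1, 2)))), 9), 25) = Mul(Add(Mul(Add(6, -2), Add(3, Pow(5, Rational(1, 2)))), 9), 25) = Mul(Add(Mul(4, Add(3, Pow(5, Rational(1, 2)))), 9), 25) = Mul(Add(Add(12, Mul(4, Pow(5, Rational(1, 2)))), 9), 25) = Mul(Add(21, Mul(4, Pow(5, Rational(1, 2)))), 25) = Add(525, Mul(100, Pow(5, Rational(1, 2))))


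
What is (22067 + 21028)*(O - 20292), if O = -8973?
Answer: -1261175175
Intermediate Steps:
(22067 + 21028)*(O - 20292) = (22067 + 21028)*(-8973 - 20292) = 43095*(-29265) = -1261175175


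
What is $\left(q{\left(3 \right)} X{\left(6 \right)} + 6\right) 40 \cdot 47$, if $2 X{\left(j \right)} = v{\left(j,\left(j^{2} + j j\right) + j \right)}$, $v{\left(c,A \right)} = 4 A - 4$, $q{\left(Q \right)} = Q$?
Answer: $879840$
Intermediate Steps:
$v{\left(c,A \right)} = -4 + 4 A$
$X{\left(j \right)} = -2 + 2 j + 4 j^{2}$ ($X{\left(j \right)} = \frac{-4 + 4 \left(\left(j^{2} + j j\right) + j\right)}{2} = \frac{-4 + 4 \left(\left(j^{2} + j^{2}\right) + j\right)}{2} = \frac{-4 + 4 \left(2 j^{2} + j\right)}{2} = \frac{-4 + 4 \left(j + 2 j^{2}\right)}{2} = \frac{-4 + \left(4 j + 8 j^{2}\right)}{2} = \frac{-4 + 4 j + 8 j^{2}}{2} = -2 + 2 j + 4 j^{2}$)
$\left(q{\left(3 \right)} X{\left(6 \right)} + 6\right) 40 \cdot 47 = \left(3 \left(-2 + 2 \cdot 6 \left(1 + 2 \cdot 6\right)\right) + 6\right) 40 \cdot 47 = \left(3 \left(-2 + 2 \cdot 6 \left(1 + 12\right)\right) + 6\right) 40 \cdot 47 = \left(3 \left(-2 + 2 \cdot 6 \cdot 13\right) + 6\right) 40 \cdot 47 = \left(3 \left(-2 + 156\right) + 6\right) 40 \cdot 47 = \left(3 \cdot 154 + 6\right) 40 \cdot 47 = \left(462 + 6\right) 40 \cdot 47 = 468 \cdot 40 \cdot 47 = 18720 \cdot 47 = 879840$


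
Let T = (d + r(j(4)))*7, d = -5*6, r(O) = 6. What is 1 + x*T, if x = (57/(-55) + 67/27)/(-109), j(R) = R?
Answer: 174131/53955 ≈ 3.2273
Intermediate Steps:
d = -30
x = -2146/161865 (x = (57*(-1/55) + 67*(1/27))*(-1/109) = (-57/55 + 67/27)*(-1/109) = (2146/1485)*(-1/109) = -2146/161865 ≈ -0.013258)
T = -168 (T = (-30 + 6)*7 = -24*7 = -168)
1 + x*T = 1 - 2146/161865*(-168) = 1 + 120176/53955 = 174131/53955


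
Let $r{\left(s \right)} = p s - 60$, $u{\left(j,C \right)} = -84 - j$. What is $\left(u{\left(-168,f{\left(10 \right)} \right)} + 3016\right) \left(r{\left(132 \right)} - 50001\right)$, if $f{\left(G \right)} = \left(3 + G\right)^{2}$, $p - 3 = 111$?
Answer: $-108540300$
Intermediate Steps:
$p = 114$ ($p = 3 + 111 = 114$)
$r{\left(s \right)} = -60 + 114 s$ ($r{\left(s \right)} = 114 s - 60 = -60 + 114 s$)
$\left(u{\left(-168,f{\left(10 \right)} \right)} + 3016\right) \left(r{\left(132 \right)} - 50001\right) = \left(\left(-84 - -168\right) + 3016\right) \left(\left(-60 + 114 \cdot 132\right) - 50001\right) = \left(\left(-84 + 168\right) + 3016\right) \left(\left(-60 + 15048\right) - 50001\right) = \left(84 + 3016\right) \left(14988 - 50001\right) = 3100 \left(-35013\right) = -108540300$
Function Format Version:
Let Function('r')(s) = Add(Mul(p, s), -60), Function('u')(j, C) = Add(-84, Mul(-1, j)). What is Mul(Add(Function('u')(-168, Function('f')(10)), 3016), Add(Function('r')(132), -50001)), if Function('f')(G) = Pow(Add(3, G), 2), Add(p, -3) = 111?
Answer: -108540300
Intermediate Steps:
p = 114 (p = Add(3, 111) = 114)
Function('r')(s) = Add(-60, Mul(114, s)) (Function('r')(s) = Add(Mul(114, s), -60) = Add(-60, Mul(114, s)))
Mul(Add(Function('u')(-168, Function('f')(10)), 3016), Add(Function('r')(132), -50001)) = Mul(Add(Add(-84, Mul(-1, -168)), 3016), Add(Add(-60, Mul(114, 132)), -50001)) = Mul(Add(Add(-84, 168), 3016), Add(Add(-60, 15048), -50001)) = Mul(Add(84, 3016), Add(14988, -50001)) = Mul(3100, -35013) = -108540300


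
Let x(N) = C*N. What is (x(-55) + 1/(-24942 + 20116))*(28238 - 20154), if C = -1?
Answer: 1072864018/2413 ≈ 4.4462e+5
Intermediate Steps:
x(N) = -N
(x(-55) + 1/(-24942 + 20116))*(28238 - 20154) = (-1*(-55) + 1/(-24942 + 20116))*(28238 - 20154) = (55 + 1/(-4826))*8084 = (55 - 1/4826)*8084 = (265429/4826)*8084 = 1072864018/2413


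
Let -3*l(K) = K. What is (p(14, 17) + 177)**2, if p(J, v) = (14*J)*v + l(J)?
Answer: 110523169/9 ≈ 1.2280e+7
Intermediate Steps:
l(K) = -K/3
p(J, v) = -J/3 + 14*J*v (p(J, v) = (14*J)*v - J/3 = 14*J*v - J/3 = -J/3 + 14*J*v)
(p(14, 17) + 177)**2 = ((1/3)*14*(-1 + 42*17) + 177)**2 = ((1/3)*14*(-1 + 714) + 177)**2 = ((1/3)*14*713 + 177)**2 = (9982/3 + 177)**2 = (10513/3)**2 = 110523169/9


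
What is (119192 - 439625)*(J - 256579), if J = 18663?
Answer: 76236137628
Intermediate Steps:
(119192 - 439625)*(J - 256579) = (119192 - 439625)*(18663 - 256579) = -320433*(-237916) = 76236137628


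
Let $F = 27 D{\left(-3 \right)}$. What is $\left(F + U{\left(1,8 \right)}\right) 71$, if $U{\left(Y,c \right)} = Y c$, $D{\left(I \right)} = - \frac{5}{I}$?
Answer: $3763$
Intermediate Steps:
$F = 45$ ($F = 27 \left(- \frac{5}{-3}\right) = 27 \left(\left(-5\right) \left(- \frac{1}{3}\right)\right) = 27 \cdot \frac{5}{3} = 45$)
$\left(F + U{\left(1,8 \right)}\right) 71 = \left(45 + 1 \cdot 8\right) 71 = \left(45 + 8\right) 71 = 53 \cdot 71 = 3763$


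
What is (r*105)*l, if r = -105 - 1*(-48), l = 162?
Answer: -969570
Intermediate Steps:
r = -57 (r = -105 + 48 = -57)
(r*105)*l = -57*105*162 = -5985*162 = -969570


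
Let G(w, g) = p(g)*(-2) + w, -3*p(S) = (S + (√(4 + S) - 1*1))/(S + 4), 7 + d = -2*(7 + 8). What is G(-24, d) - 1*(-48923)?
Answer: 4841077/99 - 2*I*√33/99 ≈ 48900.0 - 0.11605*I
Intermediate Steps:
d = -37 (d = -7 - 2*(7 + 8) = -7 - 2*15 = -7 - 30 = -37)
p(S) = -(-1 + S + √(4 + S))/(3*(4 + S)) (p(S) = -(S + (√(4 + S) - 1*1))/(3*(S + 4)) = -(S + (√(4 + S) - 1))/(3*(4 + S)) = -(S + (-1 + √(4 + S)))/(3*(4 + S)) = -(-1 + S + √(4 + S))/(3*(4 + S)))
G(w, g) = w - 2*(1 - g - √(4 + g))/(3*(4 + g)) (G(w, g) = ((1 - g - √(4 + g))/(3*(4 + g)))*(-2) + w = -2*(1 - g - √(4 + g))/(3*(4 + g)) + w = w - 2*(1 - g - √(4 + g))/(3*(4 + g)))
G(-24, d) - 1*(-48923) = (-2 + 2*(-37) + 2*√(4 - 37) + 3*(-24)*(4 - 37))/(3*(4 - 37)) - 1*(-48923) = (⅓)*(-2 - 74 + 2*√(-33) + 3*(-24)*(-33))/(-33) + 48923 = (⅓)*(-1/33)*(-2 - 74 + 2*(I*√33) + 2376) + 48923 = (⅓)*(-1/33)*(-2 - 74 + 2*I*√33 + 2376) + 48923 = (⅓)*(-1/33)*(2300 + 2*I*√33) + 48923 = (-2300/99 - 2*I*√33/99) + 48923 = 4841077/99 - 2*I*√33/99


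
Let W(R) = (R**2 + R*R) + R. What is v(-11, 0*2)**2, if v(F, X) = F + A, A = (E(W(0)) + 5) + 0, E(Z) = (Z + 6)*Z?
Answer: 36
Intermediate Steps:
W(R) = R + 2*R**2 (W(R) = (R**2 + R**2) + R = 2*R**2 + R = R + 2*R**2)
E(Z) = Z*(6 + Z) (E(Z) = (6 + Z)*Z = Z*(6 + Z))
A = 5 (A = ((0*(1 + 2*0))*(6 + 0*(1 + 2*0)) + 5) + 0 = ((0*(1 + 0))*(6 + 0*(1 + 0)) + 5) + 0 = ((0*1)*(6 + 0*1) + 5) + 0 = (0*(6 + 0) + 5) + 0 = (0*6 + 5) + 0 = (0 + 5) + 0 = 5 + 0 = 5)
v(F, X) = 5 + F (v(F, X) = F + 5 = 5 + F)
v(-11, 0*2)**2 = (5 - 11)**2 = (-6)**2 = 36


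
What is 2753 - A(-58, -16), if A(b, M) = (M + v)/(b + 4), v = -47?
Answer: 16511/6 ≈ 2751.8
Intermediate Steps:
A(b, M) = (-47 + M)/(4 + b) (A(b, M) = (M - 47)/(b + 4) = (-47 + M)/(4 + b))
2753 - A(-58, -16) = 2753 - (-47 - 16)/(4 - 58) = 2753 - (-63)/(-54) = 2753 - (-1)*(-63)/54 = 2753 - 1*7/6 = 2753 - 7/6 = 16511/6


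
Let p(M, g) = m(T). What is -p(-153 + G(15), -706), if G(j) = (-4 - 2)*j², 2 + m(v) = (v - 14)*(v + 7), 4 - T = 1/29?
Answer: 94220/841 ≈ 112.03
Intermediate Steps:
T = 115/29 (T = 4 - 1/29 = 115/29 ≈ 3.9655)
m(v) = -2 + (-14 + v)*(7 + v) (m(v) = -2 + (v - 14)*(v + 7) = -2 + (-14 + v)*(7 + v))
G(j) = -6*j²
p(M, g) = -94220/841 (p(M, g) = -100 + (115/29)² - 7*115/29 = -100 + 13225/841 - 805/29 = -94220/841)
-p(-153 + G(15), -706) = -1*(-94220/841) = 94220/841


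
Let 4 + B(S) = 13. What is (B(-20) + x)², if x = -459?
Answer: 202500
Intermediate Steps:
B(S) = 9 (B(S) = -4 + 13 = 9)
(B(-20) + x)² = (9 - 459)² = (-450)² = 202500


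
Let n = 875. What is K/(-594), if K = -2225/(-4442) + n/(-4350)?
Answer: -28960/57388419 ≈ -0.00050463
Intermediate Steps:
K = 57920/193227 (K = -2225/(-4442) + 875/(-4350) = -2225*(-1/4442) + 875*(-1/4350) = 2225/4442 - 35/174 = 57920/193227 ≈ 0.29975)
K/(-594) = (57920/193227)/(-594) = (57920/193227)*(-1/594) = -28960/57388419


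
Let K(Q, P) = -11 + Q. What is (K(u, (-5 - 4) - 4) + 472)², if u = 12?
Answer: 223729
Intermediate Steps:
(K(u, (-5 - 4) - 4) + 472)² = ((-11 + 12) + 472)² = (1 + 472)² = 473² = 223729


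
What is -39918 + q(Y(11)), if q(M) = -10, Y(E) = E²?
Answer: -39928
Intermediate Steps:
-39918 + q(Y(11)) = -39918 - 10 = -39928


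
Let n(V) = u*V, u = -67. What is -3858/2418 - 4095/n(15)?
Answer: 66938/27001 ≈ 2.4791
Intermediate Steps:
n(V) = -67*V
-3858/2418 - 4095/n(15) = -3858/2418 - 4095/((-67*15)) = -3858*1/2418 - 4095/(-1005) = -643/403 - 4095*(-1/1005) = -643/403 + 273/67 = 66938/27001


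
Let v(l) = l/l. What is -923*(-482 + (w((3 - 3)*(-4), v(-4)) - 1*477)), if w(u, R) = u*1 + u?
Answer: 885157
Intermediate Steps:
v(l) = 1
w(u, R) = 2*u (w(u, R) = u + u = 2*u)
-923*(-482 + (w((3 - 3)*(-4), v(-4)) - 1*477)) = -923*(-482 + (2*((3 - 3)*(-4)) - 1*477)) = -923*(-482 + (2*(0*(-4)) - 477)) = -923*(-482 + (2*0 - 477)) = -923*(-482 + (0 - 477)) = -923*(-482 - 477) = -923*(-959) = 885157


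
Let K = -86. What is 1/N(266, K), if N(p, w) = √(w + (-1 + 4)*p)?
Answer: √178/356 ≈ 0.037477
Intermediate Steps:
N(p, w) = √(w + 3*p)
1/N(266, K) = 1/(√(-86 + 3*266)) = 1/(√(-86 + 798)) = 1/(√712) = 1/(2*√178) = √178/356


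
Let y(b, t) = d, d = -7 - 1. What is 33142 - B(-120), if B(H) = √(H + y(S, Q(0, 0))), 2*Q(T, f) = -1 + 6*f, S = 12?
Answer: 33142 - 8*I*√2 ≈ 33142.0 - 11.314*I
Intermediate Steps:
Q(T, f) = -½ + 3*f (Q(T, f) = (-1 + 6*f)/2 = -½ + 3*f)
d = -8
y(b, t) = -8
B(H) = √(-8 + H) (B(H) = √(H - 8) = √(-8 + H))
33142 - B(-120) = 33142 - √(-8 - 120) = 33142 - √(-128) = 33142 - 8*I*√2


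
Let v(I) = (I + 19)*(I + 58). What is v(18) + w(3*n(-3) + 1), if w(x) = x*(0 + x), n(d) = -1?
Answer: 2816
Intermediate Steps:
v(I) = (19 + I)*(58 + I)
w(x) = x**2 (w(x) = x*x = x**2)
v(18) + w(3*n(-3) + 1) = (1102 + 18**2 + 77*18) + (3*(-1) + 1)**2 = (1102 + 324 + 1386) + (-3 + 1)**2 = 2812 + (-2)**2 = 2812 + 4 = 2816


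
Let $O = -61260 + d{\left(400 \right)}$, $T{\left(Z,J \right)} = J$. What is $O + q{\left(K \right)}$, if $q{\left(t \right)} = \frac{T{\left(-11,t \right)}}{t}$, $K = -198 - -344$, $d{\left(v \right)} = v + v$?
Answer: $-60459$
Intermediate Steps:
$d{\left(v \right)} = 2 v$
$K = 146$ ($K = -198 + 344 = 146$)
$O = -60460$ ($O = -61260 + 2 \cdot 400 = -61260 + 800 = -60460$)
$q{\left(t \right)} = 1$ ($q{\left(t \right)} = \frac{t}{t} = 1$)
$O + q{\left(K \right)} = -60460 + 1 = -60459$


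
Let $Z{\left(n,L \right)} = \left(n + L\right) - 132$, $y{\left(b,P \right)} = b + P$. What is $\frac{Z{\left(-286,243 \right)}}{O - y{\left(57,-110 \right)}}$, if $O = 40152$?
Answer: $- \frac{35}{8041} \approx -0.0043527$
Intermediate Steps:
$y{\left(b,P \right)} = P + b$
$Z{\left(n,L \right)} = -132 + L + n$ ($Z{\left(n,L \right)} = \left(L + n\right) - 132 = -132 + L + n$)
$\frac{Z{\left(-286,243 \right)}}{O - y{\left(57,-110 \right)}} = \frac{-132 + 243 - 286}{40152 - \left(-110 + 57\right)} = - \frac{175}{40152 - -53} = - \frac{175}{40152 + 53} = - \frac{175}{40205} = \left(-175\right) \frac{1}{40205} = - \frac{35}{8041}$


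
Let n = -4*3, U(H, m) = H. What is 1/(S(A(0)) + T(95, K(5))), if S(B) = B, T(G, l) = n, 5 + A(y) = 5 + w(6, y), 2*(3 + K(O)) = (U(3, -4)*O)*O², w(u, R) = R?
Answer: -1/12 ≈ -0.083333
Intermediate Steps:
K(O) = -3 + 3*O³/2 (K(O) = -3 + ((3*O)*O²)/2 = -3 + (3*O³)/2 = -3 + 3*O³/2)
A(y) = y (A(y) = -5 + (5 + y) = y)
n = -12
T(G, l) = -12
1/(S(A(0)) + T(95, K(5))) = 1/(0 - 12) = 1/(-12) = -1/12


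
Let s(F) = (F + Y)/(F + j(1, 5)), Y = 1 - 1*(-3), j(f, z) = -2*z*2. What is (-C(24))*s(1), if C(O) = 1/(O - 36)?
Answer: -5/228 ≈ -0.021930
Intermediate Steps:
C(O) = 1/(-36 + O)
j(f, z) = -4*z
Y = 4 (Y = 1 + 3 = 4)
s(F) = (4 + F)/(-20 + F) (s(F) = (F + 4)/(F - 4*5) = (4 + F)/(F - 20) = (4 + F)/(-20 + F))
(-C(24))*s(1) = (-1/(-36 + 24))*((4 + 1)/(-20 + 1)) = (-1/(-12))*(5/(-19)) = (-1*(-1/12))*(-1/19*5) = (1/12)*(-5/19) = -5/228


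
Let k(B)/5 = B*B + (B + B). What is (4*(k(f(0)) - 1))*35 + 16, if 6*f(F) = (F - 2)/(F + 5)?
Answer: -1928/9 ≈ -214.22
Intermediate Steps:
f(F) = (-2 + F)/(6*(5 + F)) (f(F) = ((F - 2)/(F + 5))/6 = ((-2 + F)/(5 + F))/6 = (-2 + F)/(6*(5 + F)))
k(B) = 5*B² + 10*B (k(B) = 5*(B*B + (B + B)) = 5*(B² + 2*B) = 5*B² + 10*B)
(4*(k(f(0)) - 1))*35 + 16 = (4*(5*((-2 + 0)/(6*(5 + 0)))*(2 + (-2 + 0)/(6*(5 + 0))) - 1))*35 + 16 = (4*(5*((⅙)*(-2)/5)*(2 + (⅙)*(-2)/5) - 1))*35 + 16 = (4*(5*((⅙)*(⅕)*(-2))*(2 + (⅙)*(⅕)*(-2)) - 1))*35 + 16 = (4*(5*(-1/15)*(2 - 1/15) - 1))*35 + 16 = (4*(5*(-1/15)*(29/15) - 1))*35 + 16 = (4*(-29/45 - 1))*35 + 16 = (4*(-74/45))*35 + 16 = -296/45*35 + 16 = -2072/9 + 16 = -1928/9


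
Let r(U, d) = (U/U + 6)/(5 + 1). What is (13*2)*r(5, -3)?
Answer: 91/3 ≈ 30.333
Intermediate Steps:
r(U, d) = 7/6 (r(U, d) = (1 + 6)/6 = 7*(⅙) = 7/6)
(13*2)*r(5, -3) = (13*2)*(7/6) = 26*(7/6) = 91/3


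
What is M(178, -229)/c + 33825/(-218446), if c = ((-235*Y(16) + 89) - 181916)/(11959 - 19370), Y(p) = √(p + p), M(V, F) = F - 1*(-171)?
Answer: -18191129731272021/7221669822587134 + 404047720*√2/33059290729 ≈ -2.5017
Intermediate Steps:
M(V, F) = 171 + F (M(V, F) = F + 171 = 171 + F)
Y(p) = √2*√p (Y(p) = √(2*p) = √2*√p)
c = 181827/7411 + 940*√2/7411 (c = ((-235*√2*√16 + 89) - 181916)/(11959 - 19370) = ((-235*√2*4 + 89) - 181916)/(-7411) = ((-940*√2 + 89) - 181916)*(-1/7411) = ((89 - 940*√2) - 181916)*(-1/7411) = (-181827 - 940*√2)*(-1/7411) = 181827/7411 + 940*√2/7411 ≈ 24.714)
M(178, -229)/c + 33825/(-218446) = (171 - 229)/(181827/7411 + 940*√2/7411) + 33825/(-218446) = -58/(181827/7411 + 940*√2/7411) + 33825*(-1/218446) = -58/(181827/7411 + 940*√2/7411) - 33825/218446 = -33825/218446 - 58/(181827/7411 + 940*√2/7411)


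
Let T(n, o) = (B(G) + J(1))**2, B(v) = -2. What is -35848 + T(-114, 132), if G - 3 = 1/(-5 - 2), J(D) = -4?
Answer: -35812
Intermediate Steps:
G = 20/7 (G = 3 + 1/(-5 - 2) = 3 + 1/(-7) = 3 - 1/7 = 20/7 ≈ 2.8571)
T(n, o) = 36 (T(n, o) = (-2 - 4)**2 = (-6)**2 = 36)
-35848 + T(-114, 132) = -35848 + 36 = -35812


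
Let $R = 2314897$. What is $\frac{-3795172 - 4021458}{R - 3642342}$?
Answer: $\frac{1563326}{265489} \approx 5.8885$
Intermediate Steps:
$\frac{-3795172 - 4021458}{R - 3642342} = \frac{-3795172 - 4021458}{2314897 - 3642342} = - \frac{7816630}{-1327445} = \left(-7816630\right) \left(- \frac{1}{1327445}\right) = \frac{1563326}{265489}$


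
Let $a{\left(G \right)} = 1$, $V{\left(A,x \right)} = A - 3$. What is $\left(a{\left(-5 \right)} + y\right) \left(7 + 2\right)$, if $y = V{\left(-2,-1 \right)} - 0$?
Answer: $-36$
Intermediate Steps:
$V{\left(A,x \right)} = -3 + A$
$y = -5$ ($y = \left(-3 - 2\right) - 0 = -5 + 0 = -5$)
$\left(a{\left(-5 \right)} + y\right) \left(7 + 2\right) = \left(1 - 5\right) \left(7 + 2\right) = \left(-4\right) 9 = -36$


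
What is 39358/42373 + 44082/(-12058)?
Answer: -696653911/255466817 ≈ -2.7270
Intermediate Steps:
39358/42373 + 44082/(-12058) = 39358*(1/42373) + 44082*(-1/12058) = 39358/42373 - 22041/6029 = -696653911/255466817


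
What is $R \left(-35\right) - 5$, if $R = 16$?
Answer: $-565$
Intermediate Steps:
$R \left(-35\right) - 5 = 16 \left(-35\right) - 5 = -560 - 5 = -565$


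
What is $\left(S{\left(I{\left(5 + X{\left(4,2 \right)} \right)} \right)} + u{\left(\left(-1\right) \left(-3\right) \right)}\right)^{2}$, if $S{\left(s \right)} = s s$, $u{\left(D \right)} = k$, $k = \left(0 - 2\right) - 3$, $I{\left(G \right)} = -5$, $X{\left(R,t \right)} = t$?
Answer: $400$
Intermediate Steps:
$k = -5$ ($k = -2 - 3 = -5$)
$u{\left(D \right)} = -5$
$S{\left(s \right)} = s^{2}$
$\left(S{\left(I{\left(5 + X{\left(4,2 \right)} \right)} \right)} + u{\left(\left(-1\right) \left(-3\right) \right)}\right)^{2} = \left(\left(-5\right)^{2} - 5\right)^{2} = \left(25 - 5\right)^{2} = 20^{2} = 400$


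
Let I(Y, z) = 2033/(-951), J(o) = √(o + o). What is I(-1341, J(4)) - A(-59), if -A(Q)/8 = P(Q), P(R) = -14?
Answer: -108545/951 ≈ -114.14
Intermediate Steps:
J(o) = √2*√o (J(o) = √(2*o) = √2*√o)
I(Y, z) = -2033/951 (I(Y, z) = 2033*(-1/951) = -2033/951)
A(Q) = 112 (A(Q) = -8*(-14) = 112)
I(-1341, J(4)) - A(-59) = -2033/951 - 1*112 = -2033/951 - 112 = -108545/951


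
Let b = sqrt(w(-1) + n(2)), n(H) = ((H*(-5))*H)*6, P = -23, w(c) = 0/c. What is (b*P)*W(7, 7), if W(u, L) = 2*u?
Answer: -644*I*sqrt(30) ≈ -3527.3*I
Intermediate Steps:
w(c) = 0
n(H) = -30*H**2 (n(H) = ((-5*H)*H)*6 = -5*H**2*6 = -30*H**2)
b = 2*I*sqrt(30) (b = sqrt(0 - 30*2**2) = sqrt(0 - 30*4) = sqrt(0 - 120) = sqrt(-120) = 2*I*sqrt(30) ≈ 10.954*I)
(b*P)*W(7, 7) = ((2*I*sqrt(30))*(-23))*(2*7) = -46*I*sqrt(30)*14 = -644*I*sqrt(30)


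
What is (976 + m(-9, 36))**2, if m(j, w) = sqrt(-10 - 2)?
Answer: 952564 + 3904*I*sqrt(3) ≈ 9.5256e+5 + 6761.9*I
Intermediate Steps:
m(j, w) = 2*I*sqrt(3) (m(j, w) = sqrt(-12) = 2*I*sqrt(3))
(976 + m(-9, 36))**2 = (976 + 2*I*sqrt(3))**2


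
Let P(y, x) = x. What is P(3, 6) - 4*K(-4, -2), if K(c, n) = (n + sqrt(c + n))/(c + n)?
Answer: 14/3 + 2*I*sqrt(6)/3 ≈ 4.6667 + 1.633*I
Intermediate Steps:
K(c, n) = (n + sqrt(c + n))/(c + n)
P(3, 6) - 4*K(-4, -2) = 6 - 4*(-4 - 2 - 2*sqrt(-4 - 2))/(-4 - 2)**(3/2) = 6 - 4*(-4 - 2 - 2*I*sqrt(6))/(-6)**(3/2) = 6 - 4*I*sqrt(6)/36*(-4 - 2 - 2*I*sqrt(6)) = 6 - 4*I*sqrt(6)/36*(-6 - 2*I*sqrt(6)) = 6 - I*sqrt(6)*(-6 - 2*I*sqrt(6))/9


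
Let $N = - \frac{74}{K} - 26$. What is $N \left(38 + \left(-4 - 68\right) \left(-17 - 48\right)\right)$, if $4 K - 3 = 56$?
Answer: $- \frac{8633940}{59} \approx -1.4634 \cdot 10^{5}$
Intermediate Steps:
$K = \frac{59}{4}$ ($K = \frac{3}{4} + \frac{1}{4} \cdot 56 = \frac{3}{4} + 14 = \frac{59}{4} \approx 14.75$)
$N = - \frac{1830}{59}$ ($N = - \frac{74}{\frac{59}{4}} - 26 = \left(-74\right) \frac{4}{59} - 26 = - \frac{296}{59} - 26 = - \frac{1830}{59} \approx -31.017$)
$N \left(38 + \left(-4 - 68\right) \left(-17 - 48\right)\right) = - \frac{1830 \left(38 + \left(-4 - 68\right) \left(-17 - 48\right)\right)}{59} = - \frac{1830 \left(38 - -4680\right)}{59} = - \frac{1830 \left(38 + 4680\right)}{59} = \left(- \frac{1830}{59}\right) 4718 = - \frac{8633940}{59}$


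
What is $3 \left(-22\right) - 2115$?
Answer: $-2181$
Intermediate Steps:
$3 \left(-22\right) - 2115 = -66 - 2115 = -2181$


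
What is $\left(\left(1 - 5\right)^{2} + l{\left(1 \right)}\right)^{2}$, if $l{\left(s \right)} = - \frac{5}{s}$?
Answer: $121$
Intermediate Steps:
$\left(\left(1 - 5\right)^{2} + l{\left(1 \right)}\right)^{2} = \left(\left(1 - 5\right)^{2} - \frac{5}{1}\right)^{2} = \left(\left(-4\right)^{2} - 5\right)^{2} = \left(16 - 5\right)^{2} = 11^{2} = 121$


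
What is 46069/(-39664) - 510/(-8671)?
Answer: -379235659/343926544 ≈ -1.1027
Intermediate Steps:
46069/(-39664) - 510/(-8671) = 46069*(-1/39664) - 510*(-1/8671) = -46069/39664 + 510/8671 = -379235659/343926544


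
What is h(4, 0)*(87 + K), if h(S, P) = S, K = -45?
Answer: 168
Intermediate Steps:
h(4, 0)*(87 + K) = 4*(87 - 45) = 4*42 = 168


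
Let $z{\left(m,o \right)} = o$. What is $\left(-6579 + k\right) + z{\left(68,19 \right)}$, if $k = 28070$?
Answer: $21510$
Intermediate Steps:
$\left(-6579 + k\right) + z{\left(68,19 \right)} = \left(-6579 + 28070\right) + 19 = 21491 + 19 = 21510$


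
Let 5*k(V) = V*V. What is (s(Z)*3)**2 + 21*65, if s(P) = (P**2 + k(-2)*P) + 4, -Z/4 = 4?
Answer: 13783389/25 ≈ 5.5134e+5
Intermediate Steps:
k(V) = V**2/5 (k(V) = (V*V)/5 = V**2/5)
Z = -16 (Z = -4*4 = -16)
s(P) = 4 + P**2 + 4*P/5 (s(P) = (P**2 + ((1/5)*(-2)**2)*P) + 4 = (P**2 + ((1/5)*4)*P) + 4 = (P**2 + 4*P/5) + 4 = 4 + P**2 + 4*P/5)
(s(Z)*3)**2 + 21*65 = ((4 + (-16)**2 + (4/5)*(-16))*3)**2 + 21*65 = ((4 + 256 - 64/5)*3)**2 + 1365 = ((1236/5)*3)**2 + 1365 = (3708/5)**2 + 1365 = 13749264/25 + 1365 = 13783389/25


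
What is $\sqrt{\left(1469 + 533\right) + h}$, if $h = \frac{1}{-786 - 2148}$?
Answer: $\frac{\sqrt{1914880642}}{978} \approx 44.744$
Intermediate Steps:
$h = - \frac{1}{2934}$ ($h = \frac{1}{-2934} = - \frac{1}{2934} \approx -0.00034083$)
$\sqrt{\left(1469 + 533\right) + h} = \sqrt{\left(1469 + 533\right) - \frac{1}{2934}} = \sqrt{2002 - \frac{1}{2934}} = \sqrt{\frac{5873867}{2934}} = \frac{\sqrt{1914880642}}{978}$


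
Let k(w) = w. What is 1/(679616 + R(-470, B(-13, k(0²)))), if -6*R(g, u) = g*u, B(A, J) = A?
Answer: 3/2035793 ≈ 1.4736e-6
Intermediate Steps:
R(g, u) = -g*u/6
1/(679616 + R(-470, B(-13, k(0²)))) = 1/(679616 - ⅙*(-470)*(-13)) = 1/(679616 - 3055/3) = 1/(2035793/3) = 3/2035793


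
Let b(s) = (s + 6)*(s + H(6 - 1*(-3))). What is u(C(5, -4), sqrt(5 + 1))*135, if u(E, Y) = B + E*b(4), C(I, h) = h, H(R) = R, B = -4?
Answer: -70740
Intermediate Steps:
b(s) = (6 + s)*(9 + s) (b(s) = (s + 6)*(s + (6 - 1*(-3))) = (6 + s)*(s + (6 + 3)) = (6 + s)*(s + 9) = (6 + s)*(9 + s))
u(E, Y) = -4 + 130*E (u(E, Y) = -4 + E*(54 + 4**2 + 15*4) = -4 + E*(54 + 16 + 60) = -4 + E*130 = -4 + 130*E)
u(C(5, -4), sqrt(5 + 1))*135 = (-4 + 130*(-4))*135 = (-4 - 520)*135 = -524*135 = -70740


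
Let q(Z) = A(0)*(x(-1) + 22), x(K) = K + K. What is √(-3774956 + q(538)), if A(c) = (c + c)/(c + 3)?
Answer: 2*I*√943739 ≈ 1942.9*I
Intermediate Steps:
x(K) = 2*K
A(c) = 2*c/(3 + c) (A(c) = (2*c)/(3 + c) = 2*c/(3 + c))
q(Z) = 0 (q(Z) = (2*0/(3 + 0))*(2*(-1) + 22) = (2*0/3)*(-2 + 22) = (2*0*(⅓))*20 = 0*20 = 0)
√(-3774956 + q(538)) = √(-3774956 + 0) = √(-3774956) = 2*I*√943739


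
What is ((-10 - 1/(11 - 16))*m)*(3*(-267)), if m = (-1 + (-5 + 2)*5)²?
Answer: 10047744/5 ≈ 2.0095e+6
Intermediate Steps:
m = 256 (m = (-1 - 3*5)² = (-1 - 15)² = (-16)² = 256)
((-10 - 1/(11 - 16))*m)*(3*(-267)) = ((-10 - 1/(11 - 16))*256)*(3*(-267)) = ((-10 - 1/(-5))*256)*(-801) = ((-10 - 1*(-⅕))*256)*(-801) = ((-10 + ⅕)*256)*(-801) = -49/5*256*(-801) = -12544/5*(-801) = 10047744/5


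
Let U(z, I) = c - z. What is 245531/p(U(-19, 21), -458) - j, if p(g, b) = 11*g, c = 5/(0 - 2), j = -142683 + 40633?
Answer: 3412292/33 ≈ 1.0340e+5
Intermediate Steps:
j = -102050
c = -5/2 (c = 5/(-2) = -½*5 = -5/2 ≈ -2.5000)
U(z, I) = -5/2 - z
245531/p(U(-19, 21), -458) - j = 245531/((11*(-5/2 - 1*(-19)))) - 1*(-102050) = 245531/((11*(-5/2 + 19))) + 102050 = 245531/((11*(33/2))) + 102050 = 245531/(363/2) + 102050 = 245531*(2/363) + 102050 = 44642/33 + 102050 = 3412292/33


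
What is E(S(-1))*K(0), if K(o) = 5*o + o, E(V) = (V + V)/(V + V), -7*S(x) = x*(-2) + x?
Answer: 0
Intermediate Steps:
S(x) = x/7 (S(x) = -(x*(-2) + x)/7 = -(-2*x + x)/7 = -(-1)*x/7 = x/7)
E(V) = 1 (E(V) = (2*V)/((2*V)) = (2*V)*(1/(2*V)) = 1)
K(o) = 6*o
E(S(-1))*K(0) = 1*(6*0) = 1*0 = 0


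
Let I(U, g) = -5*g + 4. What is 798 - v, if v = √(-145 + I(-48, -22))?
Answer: 798 - I*√31 ≈ 798.0 - 5.5678*I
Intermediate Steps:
I(U, g) = 4 - 5*g
v = I*√31 (v = √(-145 + (4 - 5*(-22))) = √(-145 + (4 + 110)) = √(-145 + 114) = √(-31) = I*√31 ≈ 5.5678*I)
798 - v = 798 - I*√31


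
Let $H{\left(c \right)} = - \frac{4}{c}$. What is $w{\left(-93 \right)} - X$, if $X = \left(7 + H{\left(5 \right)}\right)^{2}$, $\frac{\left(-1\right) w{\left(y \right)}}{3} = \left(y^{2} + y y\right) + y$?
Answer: $- \frac{1291336}{25} \approx -51653.0$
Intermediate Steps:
$w{\left(y \right)} = - 6 y^{2} - 3 y$ ($w{\left(y \right)} = - 3 \left(\left(y^{2} + y y\right) + y\right) = - 3 \left(\left(y^{2} + y^{2}\right) + y\right) = - 3 \left(2 y^{2} + y\right) = - 3 \left(y + 2 y^{2}\right) = - 6 y^{2} - 3 y$)
$X = \frac{961}{25}$ ($X = \left(7 - \frac{4}{5}\right)^{2} = \left(\frac{31}{5}\right)^{2} = \frac{961}{25} \approx 38.44$)
$w{\left(-93 \right)} - X = \left(-3\right) \left(-93\right) \left(1 + 2 \left(-93\right)\right) - \frac{961}{25} = \left(-3\right) \left(-93\right) \left(1 - 186\right) - \frac{961}{25} = \left(-3\right) \left(-93\right) \left(-185\right) - \frac{961}{25} = -51615 - \frac{961}{25} = - \frac{1291336}{25}$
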